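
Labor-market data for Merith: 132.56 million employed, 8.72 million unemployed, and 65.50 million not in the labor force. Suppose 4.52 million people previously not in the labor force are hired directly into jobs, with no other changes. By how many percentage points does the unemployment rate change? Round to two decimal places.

Initially, labor force = 132.56 + 8.72 = 141.28 million, so u = 8.72/141.28 = 6.17%.
After the change, employed and labor force both rise by 4.52; unemployed unchanged → E = 137.08, U = 8.72, labor force = 145.80 million.
New unemployment rate = 8.72 / 145.80 = 5.98%.
Change = 5.98% − 6.17% = −0.19 percentage points.

The unemployment rate changes by −0.19 percentage points.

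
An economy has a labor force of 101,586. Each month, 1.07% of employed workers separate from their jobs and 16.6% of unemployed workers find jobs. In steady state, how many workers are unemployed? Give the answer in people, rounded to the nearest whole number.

Steady-state unemployment rate u* = s/(s+f) = 1.07/(1.07+16.6) = 0.060555.
Unemployed = u* × labor force = 0.060555 × 101,586 ≈ 6,152.

About 6,152 are unemployed in steady state.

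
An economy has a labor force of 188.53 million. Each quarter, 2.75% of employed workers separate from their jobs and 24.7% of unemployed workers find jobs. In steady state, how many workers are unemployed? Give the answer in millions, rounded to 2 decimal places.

Steady-state unemployment rate u* = s/(s+f) = 2.75/(2.75+24.7) = 0.100182.
Unemployed = u* × labor force = 0.100182 × 188.53 ≈ 18.89 million.

About 18.89 million are unemployed in steady state.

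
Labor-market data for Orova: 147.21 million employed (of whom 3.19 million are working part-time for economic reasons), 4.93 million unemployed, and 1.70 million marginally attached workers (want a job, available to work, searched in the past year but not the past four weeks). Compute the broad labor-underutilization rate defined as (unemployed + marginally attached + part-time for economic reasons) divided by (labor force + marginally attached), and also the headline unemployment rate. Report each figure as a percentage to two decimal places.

Broad underutilization rate ≈ 6.38%; headline unemployment rate ≈ 3.24%.

Labor force = 147.21 + 4.93 = 152.14 million.
Numerator = 4.93 + 1.70 + 3.19 = 9.82 million.
Denominator = 152.14 + 1.70 = 153.84 million.
Broad rate = 9.82 / 153.84 = 6.38%.
Headline unemployment rate = 4.93 / 152.14 = 3.24%.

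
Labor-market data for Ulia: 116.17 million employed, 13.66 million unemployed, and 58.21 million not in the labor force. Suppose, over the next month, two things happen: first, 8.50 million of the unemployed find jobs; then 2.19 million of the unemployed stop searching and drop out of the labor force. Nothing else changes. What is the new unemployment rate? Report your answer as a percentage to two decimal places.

New unemployment rate ≈ 2.33%.

Initially, labor force = 116.17 + 13.66 = 129.83 million, so u = 13.66/129.83 = 10.52%.
After the first change, unemployed falls and employed rises by 8.50; labor force unchanged → E = 124.67, U = 5.16, labor force = 129.83 million.
After the second change, unemployed and labor force both fall by 2.19 → E = 124.67, U = 2.97, labor force = 127.64 million.
New unemployment rate = 2.97 / 127.64 = 2.33%.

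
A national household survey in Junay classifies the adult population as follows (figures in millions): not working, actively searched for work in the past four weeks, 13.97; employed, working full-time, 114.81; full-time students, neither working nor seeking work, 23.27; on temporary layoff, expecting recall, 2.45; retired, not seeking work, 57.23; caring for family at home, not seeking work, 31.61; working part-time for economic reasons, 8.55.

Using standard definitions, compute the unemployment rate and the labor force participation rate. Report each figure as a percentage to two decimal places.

Employed = 114.81 + 8.55 = 123.36 million (anyone who worked, including part-time for economic reasons, counts as employed).
Unemployed = 13.97 + 2.45 = 16.42 million (jobless and actively searching, or on temporary layoff).
Labor force = 123.36 + 16.42 = 139.78 million.
Not in labor force = 23.27 + 57.23 + 31.61 = 112.11 million (those not working and not actively searching are outside the labor force).
Civilian working-age population = 139.78 + 112.11 = 251.89 million.
Unemployment rate = 16.42 / 139.78 = 11.75%.
Labor force participation rate = 139.78 / 251.89 = 55.49%.

Unemployment rate ≈ 11.75%; labor force participation rate ≈ 55.49%.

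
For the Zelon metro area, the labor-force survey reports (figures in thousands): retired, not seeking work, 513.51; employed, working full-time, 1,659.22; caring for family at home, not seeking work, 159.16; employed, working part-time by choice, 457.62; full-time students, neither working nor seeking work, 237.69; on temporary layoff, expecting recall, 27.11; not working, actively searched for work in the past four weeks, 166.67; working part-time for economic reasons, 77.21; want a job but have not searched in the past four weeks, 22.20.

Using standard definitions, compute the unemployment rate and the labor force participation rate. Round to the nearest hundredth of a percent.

Employed = 1,659.22 + 457.62 + 77.21 = 2,194.05 thousand (anyone who worked, including part-time for economic reasons, counts as employed).
Unemployed = 27.11 + 166.67 = 193.78 thousand (jobless and actively searching, or on temporary layoff).
Labor force = 2,194.05 + 193.78 = 2,387.83 thousand.
Not in labor force = 513.51 + 159.16 + 237.69 + 22.20 = 932.56 thousand (those not working and not actively searching are outside the labor force — including those who want a job but have given up searching).
Civilian working-age population = 2,387.83 + 932.56 = 3,320.39 thousand.
Unemployment rate = 193.78 / 2,387.83 = 8.12%.
Labor force participation rate = 2,387.83 / 3,320.39 = 71.91%.

Unemployment rate ≈ 8.12%; labor force participation rate ≈ 71.91%.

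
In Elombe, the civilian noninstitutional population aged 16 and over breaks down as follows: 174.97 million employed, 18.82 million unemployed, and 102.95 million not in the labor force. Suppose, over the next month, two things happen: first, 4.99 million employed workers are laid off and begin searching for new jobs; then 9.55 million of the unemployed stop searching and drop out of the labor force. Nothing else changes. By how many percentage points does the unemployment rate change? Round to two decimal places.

The unemployment rate changes by −1.97 percentage points.

Initially, labor force = 174.97 + 18.82 = 193.79 million, so u = 18.82/193.79 = 9.71%.
After the first change, employed falls and unemployed rises by 4.99; labor force unchanged → E = 169.98, U = 23.81, labor force = 193.79 million.
After the second change, unemployed and labor force both fall by 9.55 → E = 169.98, U = 14.26, labor force = 184.24 million.
New unemployment rate = 14.26 / 184.24 = 7.74%.
Change = 7.74% − 9.71% = −1.97 percentage points.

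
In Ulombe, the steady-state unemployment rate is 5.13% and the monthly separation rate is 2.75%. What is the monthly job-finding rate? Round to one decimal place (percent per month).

From u* = s/(s+f): f = s·(1−u)/u.
f = 2.75 × (1 − 0.0513) / 0.0513 = 2.6089 / 0.0513 ≈ 50.9% per month.

Job-finding rate ≈ 50.9% per month.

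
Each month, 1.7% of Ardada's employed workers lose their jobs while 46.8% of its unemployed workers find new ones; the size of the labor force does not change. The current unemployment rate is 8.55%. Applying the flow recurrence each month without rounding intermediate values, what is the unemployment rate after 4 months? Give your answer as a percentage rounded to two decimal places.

Unemployment rate after four months ≈ 3.86%.

With a fixed labor force, u_{t+1} = u_t + s·(1−u_t) − f·u_t = u_t·(1−s−f) + s.
Here 1−s−f = 0.515 and s = 0.017.
u_1 = 0.085500 × 0.515 + 0.017 = 0.061033.
u_2 = 0.061033 × 0.515 + 0.017 = 0.048432.
u_3 = 0.048432 × 0.515 + 0.017 = 0.041942.
u_4 = 0.041942 × 0.515 + 0.017 = 0.038600.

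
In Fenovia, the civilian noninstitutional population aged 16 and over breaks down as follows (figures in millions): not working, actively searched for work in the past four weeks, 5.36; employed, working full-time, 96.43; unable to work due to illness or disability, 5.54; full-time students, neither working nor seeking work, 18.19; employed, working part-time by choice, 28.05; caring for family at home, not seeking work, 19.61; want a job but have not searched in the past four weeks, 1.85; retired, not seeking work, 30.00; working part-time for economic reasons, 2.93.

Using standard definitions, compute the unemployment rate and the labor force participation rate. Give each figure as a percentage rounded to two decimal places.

Employed = 96.43 + 28.05 + 2.93 = 127.41 million (anyone who worked, including part-time for economic reasons, counts as employed).
Unemployed = 5.36 million.
Labor force = 127.41 + 5.36 = 132.77 million.
Not in labor force = 5.54 + 18.19 + 19.61 + 1.85 + 30.00 = 75.19 million (those not working and not actively searching are outside the labor force — including those who want a job but have given up searching).
Civilian working-age population = 132.77 + 75.19 = 207.96 million.
Unemployment rate = 5.36 / 132.77 = 4.04%.
Labor force participation rate = 132.77 / 207.96 = 63.84%.

Unemployment rate ≈ 4.04%; labor force participation rate ≈ 63.84%.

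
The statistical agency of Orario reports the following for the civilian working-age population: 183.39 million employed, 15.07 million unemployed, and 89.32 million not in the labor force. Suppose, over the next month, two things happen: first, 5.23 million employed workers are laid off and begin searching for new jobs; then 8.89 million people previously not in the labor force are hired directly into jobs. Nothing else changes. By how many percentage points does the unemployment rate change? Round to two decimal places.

Initially, labor force = 183.39 + 15.07 = 198.46 million, so u = 15.07/198.46 = 7.59%.
After the first change, employed falls and unemployed rises by 5.23; labor force unchanged → E = 178.16, U = 20.30, labor force = 198.46 million.
After the second change, employed and labor force both rise by 8.89; unemployed unchanged → E = 187.05, U = 20.30, labor force = 207.35 million.
New unemployment rate = 20.30 / 207.35 = 9.79%.
Change = 9.79% − 7.59% = +2.20 percentage points.

The unemployment rate changes by +2.20 percentage points.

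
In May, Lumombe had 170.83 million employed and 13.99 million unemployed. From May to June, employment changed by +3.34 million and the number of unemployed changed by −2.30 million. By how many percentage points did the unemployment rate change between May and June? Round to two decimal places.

May: labor force = 170.83 + 13.99 = 184.82; u = 13.99/184.82 = 7.57%.
June: labor force = 174.17 + 11.69 = 185.86; u = 11.69/185.86 = 6.29%.
Change = 6.29% − 7.57% = −1.28 pp.

The unemployment rate changed by −1.28 percentage points.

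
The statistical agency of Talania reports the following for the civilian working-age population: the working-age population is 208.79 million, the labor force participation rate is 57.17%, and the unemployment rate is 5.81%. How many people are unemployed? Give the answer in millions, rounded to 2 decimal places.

About 6.94 million are unemployed.

Labor force = 0.5717 × 208.79 = 119.37 million.
Unemployed = 0.0581 × 119.37 ≈ 6.94 million.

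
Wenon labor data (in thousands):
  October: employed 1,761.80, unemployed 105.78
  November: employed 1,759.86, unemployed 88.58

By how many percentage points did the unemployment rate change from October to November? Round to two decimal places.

October: labor force = 1,761.80 + 105.78 = 1,867.58; u = 105.78/1,867.58 = 5.66%.
November: labor force = 1,759.86 + 88.58 = 1,848.44; u = 88.58/1,848.44 = 4.79%.
Change = 4.79% − 5.66% = −0.87 pp.

The unemployment rate changed by −0.87 percentage points.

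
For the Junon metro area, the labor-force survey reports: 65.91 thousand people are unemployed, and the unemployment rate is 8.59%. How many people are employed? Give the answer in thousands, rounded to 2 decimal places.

About 701.38 thousand are employed.

Labor force = U / u = 65.91 / 0.0859 ≈ 767.29 thousand.
Employed = labor force − unemployed = 767.29 − 65.91 = 701.38 thousand.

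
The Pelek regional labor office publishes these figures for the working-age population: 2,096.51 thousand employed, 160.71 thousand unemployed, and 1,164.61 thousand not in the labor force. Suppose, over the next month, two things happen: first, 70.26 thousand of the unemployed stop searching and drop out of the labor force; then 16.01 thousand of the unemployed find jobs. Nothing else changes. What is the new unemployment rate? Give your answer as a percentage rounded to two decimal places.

Initially, labor force = 2,096.51 + 160.71 = 2,257.22 thousand, so u = 160.71/2,257.22 = 7.12%.
After the first change, unemployed and labor force both fall by 70.26 → E = 2,096.51, U = 90.45, labor force = 2,186.96 thousand.
After the second change, unemployed falls and employed rises by 16.01; labor force unchanged → E = 2,112.52, U = 74.44, labor force = 2,186.96 thousand.
New unemployment rate = 74.44 / 2,186.96 = 3.40%.

New unemployment rate ≈ 3.40%.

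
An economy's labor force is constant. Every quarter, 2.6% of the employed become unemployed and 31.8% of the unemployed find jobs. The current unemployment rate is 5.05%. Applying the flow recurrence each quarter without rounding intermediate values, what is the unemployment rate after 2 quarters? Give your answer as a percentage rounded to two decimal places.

Unemployment rate after two quarters ≈ 6.48%.

With a fixed labor force, u_{t+1} = u_t + s·(1−u_t) − f·u_t = u_t·(1−s−f) + s.
Here 1−s−f = 0.656 and s = 0.026.
u_1 = 0.050500 × 0.656 + 0.026 = 0.059128.
u_2 = 0.059128 × 0.656 + 0.026 = 0.064788.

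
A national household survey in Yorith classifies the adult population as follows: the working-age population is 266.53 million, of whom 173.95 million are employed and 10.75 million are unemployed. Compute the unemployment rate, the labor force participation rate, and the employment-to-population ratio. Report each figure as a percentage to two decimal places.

Unemployment rate ≈ 5.82%; labor force participation rate ≈ 69.30%; employment-population ratio ≈ 65.26%.

Labor force = employed + unemployed = 173.95 + 10.75 = 184.70 million.
Unemployment rate = 10.75 / 184.70 = 5.82%.
Labor force participation rate = 184.70 / 266.53 = 69.30%.
Employment-population ratio = 173.95 / 266.53 = 65.26%.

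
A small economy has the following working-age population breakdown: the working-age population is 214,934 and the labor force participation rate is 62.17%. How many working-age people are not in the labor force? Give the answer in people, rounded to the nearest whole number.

About 81,310 are not in the labor force.

Share not in the labor force = 1 − 0.6217 = 0.3783.
Not in labor force = 0.3783 × 214,934 ≈ 81,310.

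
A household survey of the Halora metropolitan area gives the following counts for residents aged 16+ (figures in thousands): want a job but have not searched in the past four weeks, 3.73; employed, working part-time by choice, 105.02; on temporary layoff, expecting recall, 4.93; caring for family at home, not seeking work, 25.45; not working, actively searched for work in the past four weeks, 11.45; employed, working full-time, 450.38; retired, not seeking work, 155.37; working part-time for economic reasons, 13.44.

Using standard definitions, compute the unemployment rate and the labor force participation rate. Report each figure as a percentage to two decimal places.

Unemployment rate ≈ 2.80%; labor force participation rate ≈ 76.03%.

Employed = 105.02 + 450.38 + 13.44 = 568.84 thousand (anyone who worked, including part-time for economic reasons, counts as employed).
Unemployed = 4.93 + 11.45 = 16.38 thousand (jobless and actively searching, or on temporary layoff).
Labor force = 568.84 + 16.38 = 585.22 thousand.
Not in labor force = 3.73 + 25.45 + 155.37 = 184.55 thousand (those not working and not actively searching are outside the labor force — including those who want a job but have given up searching).
Civilian working-age population = 585.22 + 184.55 = 769.77 thousand.
Unemployment rate = 16.38 / 585.22 = 2.80%.
Labor force participation rate = 585.22 / 769.77 = 76.03%.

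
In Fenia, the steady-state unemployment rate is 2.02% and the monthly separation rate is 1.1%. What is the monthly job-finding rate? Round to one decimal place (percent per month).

Job-finding rate ≈ 53.4% per month.

From u* = s/(s+f): f = s·(1−u)/u.
f = 1.1 × (1 − 0.0202) / 0.0202 = 1.0778 / 0.0202 ≈ 53.4% per month.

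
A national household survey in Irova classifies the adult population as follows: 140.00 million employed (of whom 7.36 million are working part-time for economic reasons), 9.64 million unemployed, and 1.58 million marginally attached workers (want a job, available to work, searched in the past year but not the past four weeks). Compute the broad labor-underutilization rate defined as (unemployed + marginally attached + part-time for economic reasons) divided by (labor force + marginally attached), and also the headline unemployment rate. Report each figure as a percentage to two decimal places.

Labor force = 140.00 + 9.64 = 149.64 million.
Numerator = 9.64 + 1.58 + 7.36 = 18.58 million.
Denominator = 149.64 + 1.58 = 151.22 million.
Broad rate = 18.58 / 151.22 = 12.29%.
Headline unemployment rate = 9.64 / 149.64 = 6.44%.

Broad underutilization rate ≈ 12.29%; headline unemployment rate ≈ 6.44%.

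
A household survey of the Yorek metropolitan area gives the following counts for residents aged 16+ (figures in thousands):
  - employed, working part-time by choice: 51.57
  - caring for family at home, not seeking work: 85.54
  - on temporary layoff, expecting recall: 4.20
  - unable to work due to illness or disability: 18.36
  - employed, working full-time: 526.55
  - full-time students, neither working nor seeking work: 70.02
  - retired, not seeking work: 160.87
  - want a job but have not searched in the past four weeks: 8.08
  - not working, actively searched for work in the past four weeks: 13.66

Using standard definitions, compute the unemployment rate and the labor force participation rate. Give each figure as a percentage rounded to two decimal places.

Employed = 51.57 + 526.55 = 578.12 thousand.
Unemployed = 4.20 + 13.66 = 17.86 thousand (jobless and actively searching, or on temporary layoff).
Labor force = 578.12 + 17.86 = 595.98 thousand.
Not in labor force = 85.54 + 18.36 + 70.02 + 160.87 + 8.08 = 342.87 thousand (those not working and not actively searching are outside the labor force — including those who want a job but have given up searching).
Civilian working-age population = 595.98 + 342.87 = 938.85 thousand.
Unemployment rate = 17.86 / 595.98 = 3.00%.
Labor force participation rate = 595.98 / 938.85 = 63.48%.

Unemployment rate ≈ 3.00%; labor force participation rate ≈ 63.48%.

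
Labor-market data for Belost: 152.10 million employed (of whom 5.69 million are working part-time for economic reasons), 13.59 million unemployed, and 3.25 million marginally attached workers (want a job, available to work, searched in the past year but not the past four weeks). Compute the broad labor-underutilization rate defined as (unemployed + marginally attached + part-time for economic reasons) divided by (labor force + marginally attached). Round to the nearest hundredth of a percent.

Broad underutilization rate ≈ 13.34%.

Labor force = 152.10 + 13.59 = 165.69 million.
Numerator = 13.59 + 3.25 + 5.69 = 22.53 million.
Denominator = 165.69 + 3.25 = 168.94 million.
Broad rate = 22.53 / 168.94 = 13.34%.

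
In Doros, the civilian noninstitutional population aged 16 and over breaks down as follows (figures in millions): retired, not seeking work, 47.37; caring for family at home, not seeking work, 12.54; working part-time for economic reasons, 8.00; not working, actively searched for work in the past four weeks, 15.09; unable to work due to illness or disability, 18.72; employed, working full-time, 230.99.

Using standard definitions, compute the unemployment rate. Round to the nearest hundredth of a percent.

Employed = 8.00 + 230.99 = 238.99 million (anyone who worked, including part-time for economic reasons, counts as employed).
Unemployed = 15.09 million.
Labor force = 238.99 + 15.09 = 254.08 million.
Unemployment rate = 15.09 / 254.08 = 5.94%.

Unemployment rate ≈ 5.94%.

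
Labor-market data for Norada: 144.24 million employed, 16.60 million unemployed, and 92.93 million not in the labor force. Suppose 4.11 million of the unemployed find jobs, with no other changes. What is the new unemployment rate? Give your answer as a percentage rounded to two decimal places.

New unemployment rate ≈ 7.77%.

Initially, labor force = 144.24 + 16.60 = 160.84 million, so u = 16.60/160.84 = 10.32%.
After the change, unemployed falls and employed rises by 4.11; labor force unchanged → E = 148.35, U = 12.49, labor force = 160.84 million.
New unemployment rate = 12.49 / 160.84 = 7.77%.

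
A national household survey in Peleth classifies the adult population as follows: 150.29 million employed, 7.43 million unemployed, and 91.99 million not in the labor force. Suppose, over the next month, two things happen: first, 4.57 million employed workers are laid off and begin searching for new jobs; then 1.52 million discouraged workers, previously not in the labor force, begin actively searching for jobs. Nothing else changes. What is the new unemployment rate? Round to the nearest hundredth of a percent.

New unemployment rate ≈ 8.49%.

Initially, labor force = 150.29 + 7.43 = 157.72 million, so u = 7.43/157.72 = 4.71%.
After the first change, employed falls and unemployed rises by 4.57; labor force unchanged → E = 145.72, U = 12.00, labor force = 157.72 million.
After the second change, unemployed and labor force both rise by 1.52 → E = 145.72, U = 13.52, labor force = 159.24 million.
New unemployment rate = 13.52 / 159.24 = 8.49%.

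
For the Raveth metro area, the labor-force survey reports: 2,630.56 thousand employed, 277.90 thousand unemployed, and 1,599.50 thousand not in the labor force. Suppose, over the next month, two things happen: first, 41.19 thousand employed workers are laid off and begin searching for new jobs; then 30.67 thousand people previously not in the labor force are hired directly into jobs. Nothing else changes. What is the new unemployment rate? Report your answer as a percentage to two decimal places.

New unemployment rate ≈ 10.86%.

Initially, labor force = 2,630.56 + 277.90 = 2,908.46 thousand, so u = 277.90/2,908.46 = 9.55%.
After the first change, employed falls and unemployed rises by 41.19; labor force unchanged → E = 2,589.37, U = 319.09, labor force = 2,908.46 thousand.
After the second change, employed and labor force both rise by 30.67; unemployed unchanged → E = 2,620.04, U = 319.09, labor force = 2,939.13 thousand.
New unemployment rate = 319.09 / 2,939.13 = 10.86%.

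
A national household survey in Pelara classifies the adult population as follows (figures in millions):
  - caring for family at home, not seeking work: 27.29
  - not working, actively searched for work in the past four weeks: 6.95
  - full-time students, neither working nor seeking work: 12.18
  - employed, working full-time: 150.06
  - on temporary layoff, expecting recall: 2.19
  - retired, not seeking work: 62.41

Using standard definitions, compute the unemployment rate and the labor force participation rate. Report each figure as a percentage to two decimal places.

Employed = 150.06 million.
Unemployed = 6.95 + 2.19 = 9.14 million (jobless and actively searching, or on temporary layoff).
Labor force = 150.06 + 9.14 = 159.20 million.
Not in labor force = 27.29 + 12.18 + 62.41 = 101.88 million (those not working and not actively searching are outside the labor force).
Civilian working-age population = 159.20 + 101.88 = 261.08 million.
Unemployment rate = 9.14 / 159.20 = 5.74%.
Labor force participation rate = 159.20 / 261.08 = 60.98%.

Unemployment rate ≈ 5.74%; labor force participation rate ≈ 60.98%.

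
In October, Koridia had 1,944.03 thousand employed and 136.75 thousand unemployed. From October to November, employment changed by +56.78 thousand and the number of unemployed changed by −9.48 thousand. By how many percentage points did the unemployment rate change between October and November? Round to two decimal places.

The unemployment rate changed by −0.59 percentage points.

October: labor force = 1,944.03 + 136.75 = 2,080.78; u = 136.75/2,080.78 = 6.57%.
November: labor force = 2,000.81 + 127.27 = 2,128.08; u = 127.27/2,128.08 = 5.98%.
Change = 5.98% − 6.57% = −0.59 pp.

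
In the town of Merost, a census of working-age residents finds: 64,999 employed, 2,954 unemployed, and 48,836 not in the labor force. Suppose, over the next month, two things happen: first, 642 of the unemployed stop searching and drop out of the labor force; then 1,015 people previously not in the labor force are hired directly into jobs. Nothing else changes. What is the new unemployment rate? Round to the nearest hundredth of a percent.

New unemployment rate ≈ 3.38%.

Initially, labor force = 64,999 + 2,954 = 67,953, so u = 2,954/67,953 = 4.35%.
After the first change, unemployed and labor force both fall by 642 → E = 64,999, U = 2,312, labor force = 67,311.
After the second change, employed and labor force both rise by 1,015; unemployed unchanged → E = 66,014, U = 2,312, labor force = 68,326.
New unemployment rate = 2,312 / 68,326 = 3.38%.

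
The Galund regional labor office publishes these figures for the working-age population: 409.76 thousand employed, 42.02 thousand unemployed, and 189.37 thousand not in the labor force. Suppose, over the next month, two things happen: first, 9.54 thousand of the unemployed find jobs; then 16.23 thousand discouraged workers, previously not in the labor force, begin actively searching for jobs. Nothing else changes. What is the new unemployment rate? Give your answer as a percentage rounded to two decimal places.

Initially, labor force = 409.76 + 42.02 = 451.78 thousand, so u = 42.02/451.78 = 9.30%.
After the first change, unemployed falls and employed rises by 9.54; labor force unchanged → E = 419.30, U = 32.48, labor force = 451.78 thousand.
After the second change, unemployed and labor force both rise by 16.23 → E = 419.30, U = 48.71, labor force = 468.01 thousand.
New unemployment rate = 48.71 / 468.01 = 10.41%.

New unemployment rate ≈ 10.41%.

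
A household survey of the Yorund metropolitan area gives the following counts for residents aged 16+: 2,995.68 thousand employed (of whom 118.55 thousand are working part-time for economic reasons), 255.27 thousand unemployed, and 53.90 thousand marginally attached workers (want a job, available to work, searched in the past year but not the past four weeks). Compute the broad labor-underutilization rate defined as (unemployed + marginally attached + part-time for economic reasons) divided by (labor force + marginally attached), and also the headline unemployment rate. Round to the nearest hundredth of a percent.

Labor force = 2,995.68 + 255.27 = 3,250.95 thousand.
Numerator = 255.27 + 53.90 + 118.55 = 427.72 thousand.
Denominator = 3,250.95 + 53.90 = 3,304.85 thousand.
Broad rate = 427.72 / 3,304.85 = 12.94%.
Headline unemployment rate = 255.27 / 3,250.95 = 7.85%.

Broad underutilization rate ≈ 12.94%; headline unemployment rate ≈ 7.85%.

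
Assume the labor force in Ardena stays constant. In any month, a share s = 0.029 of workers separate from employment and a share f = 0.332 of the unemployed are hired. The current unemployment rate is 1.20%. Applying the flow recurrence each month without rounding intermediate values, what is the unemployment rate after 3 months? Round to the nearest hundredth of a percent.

Unemployment rate after three months ≈ 6.25%.

With a fixed labor force, u_{t+1} = u_t + s·(1−u_t) − f·u_t = u_t·(1−s−f) + s.
Here 1−s−f = 0.639 and s = 0.029.
u_1 = 0.012000 × 0.639 + 0.029 = 0.036668.
u_2 = 0.036668 × 0.639 + 0.029 = 0.052431.
u_3 = 0.052431 × 0.639 + 0.029 = 0.062503.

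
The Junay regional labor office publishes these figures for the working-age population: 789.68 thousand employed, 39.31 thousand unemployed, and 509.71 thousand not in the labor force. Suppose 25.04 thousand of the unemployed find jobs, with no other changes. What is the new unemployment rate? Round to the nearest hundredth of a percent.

Initially, labor force = 789.68 + 39.31 = 828.99 thousand, so u = 39.31/828.99 = 4.74%.
After the change, unemployed falls and employed rises by 25.04; labor force unchanged → E = 814.72, U = 14.27, labor force = 828.99 thousand.
New unemployment rate = 14.27 / 828.99 = 1.72%.

New unemployment rate ≈ 1.72%.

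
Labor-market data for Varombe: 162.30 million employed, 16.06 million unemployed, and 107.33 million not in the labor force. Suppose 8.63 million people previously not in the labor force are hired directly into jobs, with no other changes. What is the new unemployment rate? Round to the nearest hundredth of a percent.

New unemployment rate ≈ 8.59%.

Initially, labor force = 162.30 + 16.06 = 178.36 million, so u = 16.06/178.36 = 9.00%.
After the change, employed and labor force both rise by 8.63; unemployed unchanged → E = 170.93, U = 16.06, labor force = 186.99 million.
New unemployment rate = 16.06 / 186.99 = 8.59%.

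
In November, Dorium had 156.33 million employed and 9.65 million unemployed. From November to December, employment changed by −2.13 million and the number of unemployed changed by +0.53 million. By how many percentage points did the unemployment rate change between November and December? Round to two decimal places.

November: labor force = 156.33 + 9.65 = 165.98; u = 9.65/165.98 = 5.81%.
December: labor force = 154.20 + 10.18 = 164.38; u = 10.18/164.38 = 6.19%.
Change = 6.19% − 5.81% = +0.38 pp.

The unemployment rate changed by +0.38 percentage points.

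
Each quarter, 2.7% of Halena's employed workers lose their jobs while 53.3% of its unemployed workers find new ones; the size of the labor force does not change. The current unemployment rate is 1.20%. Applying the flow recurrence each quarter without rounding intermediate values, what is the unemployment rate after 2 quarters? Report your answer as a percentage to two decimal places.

With a fixed labor force, u_{t+1} = u_t + s·(1−u_t) − f·u_t = u_t·(1−s−f) + s.
Here 1−s−f = 0.440 and s = 0.027.
u_1 = 0.012000 × 0.440 + 0.027 = 0.032280.
u_2 = 0.032280 × 0.440 + 0.027 = 0.041203.

Unemployment rate after two quarters ≈ 4.12%.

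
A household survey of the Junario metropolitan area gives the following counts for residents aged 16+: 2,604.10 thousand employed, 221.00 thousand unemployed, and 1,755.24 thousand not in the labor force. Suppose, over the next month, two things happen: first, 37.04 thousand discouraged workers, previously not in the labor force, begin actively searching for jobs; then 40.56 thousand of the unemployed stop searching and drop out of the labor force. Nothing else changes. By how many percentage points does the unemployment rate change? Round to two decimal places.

The unemployment rate changes by −0.11 percentage points.

Initially, labor force = 2,604.10 + 221.00 = 2,825.10 thousand, so u = 221.00/2,825.10 = 7.82%.
After the first change, unemployed and labor force both rise by 37.04 → E = 2,604.10, U = 258.04, labor force = 2,862.14 thousand.
After the second change, unemployed and labor force both fall by 40.56 → E = 2,604.10, U = 217.48, labor force = 2,821.58 thousand.
New unemployment rate = 217.48 / 2,821.58 = 7.71%.
Change = 7.71% − 7.82% = −0.11 percentage points.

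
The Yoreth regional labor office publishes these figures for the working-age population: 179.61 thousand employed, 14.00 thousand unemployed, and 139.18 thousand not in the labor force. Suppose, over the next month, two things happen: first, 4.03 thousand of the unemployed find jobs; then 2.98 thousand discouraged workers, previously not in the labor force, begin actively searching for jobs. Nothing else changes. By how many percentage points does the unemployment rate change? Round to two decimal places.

The unemployment rate changes by −0.64 percentage points.

Initially, labor force = 179.61 + 14.00 = 193.61 thousand, so u = 14.00/193.61 = 7.23%.
After the first change, unemployed falls and employed rises by 4.03; labor force unchanged → E = 183.64, U = 9.97, labor force = 193.61 thousand.
After the second change, unemployed and labor force both rise by 2.98 → E = 183.64, U = 12.95, labor force = 196.59 thousand.
New unemployment rate = 12.95 / 196.59 = 6.59%.
Change = 6.59% − 7.23% = −0.64 percentage points.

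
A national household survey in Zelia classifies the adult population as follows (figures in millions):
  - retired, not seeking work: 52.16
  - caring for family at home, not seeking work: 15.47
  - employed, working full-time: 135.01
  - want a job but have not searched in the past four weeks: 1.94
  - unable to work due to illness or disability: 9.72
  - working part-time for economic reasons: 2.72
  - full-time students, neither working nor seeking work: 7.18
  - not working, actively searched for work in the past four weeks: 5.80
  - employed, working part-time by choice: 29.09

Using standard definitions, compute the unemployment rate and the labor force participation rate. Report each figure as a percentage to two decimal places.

Employed = 135.01 + 2.72 + 29.09 = 166.82 million (anyone who worked, including part-time for economic reasons, counts as employed).
Unemployed = 5.80 million.
Labor force = 166.82 + 5.80 = 172.62 million.
Not in labor force = 52.16 + 15.47 + 1.94 + 9.72 + 7.18 = 86.47 million (those not working and not actively searching are outside the labor force — including those who want a job but have given up searching).
Civilian working-age population = 172.62 + 86.47 = 259.09 million.
Unemployment rate = 5.80 / 172.62 = 3.36%.
Labor force participation rate = 172.62 / 259.09 = 66.63%.

Unemployment rate ≈ 3.36%; labor force participation rate ≈ 66.63%.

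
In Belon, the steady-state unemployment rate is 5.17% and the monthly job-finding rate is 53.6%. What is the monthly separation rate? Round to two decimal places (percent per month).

Separation rate ≈ 2.92% per month.

From u* = s/(s+f): s = u·f/(1−u).
s = 0.0517 × 53.6 / (1 − 0.0517) = 2.7711 / 0.9483 ≈ 2.92% per month.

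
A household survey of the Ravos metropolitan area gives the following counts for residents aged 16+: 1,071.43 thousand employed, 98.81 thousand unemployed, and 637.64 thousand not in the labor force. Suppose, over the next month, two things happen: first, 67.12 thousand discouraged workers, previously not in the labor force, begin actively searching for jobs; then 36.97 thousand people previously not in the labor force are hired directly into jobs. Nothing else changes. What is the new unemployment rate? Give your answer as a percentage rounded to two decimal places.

New unemployment rate ≈ 13.02%.

Initially, labor force = 1,071.43 + 98.81 = 1,170.24 thousand, so u = 98.81/1,170.24 = 8.44%.
After the first change, unemployed and labor force both rise by 67.12 → E = 1,071.43, U = 165.93, labor force = 1,237.36 thousand.
After the second change, employed and labor force both rise by 36.97; unemployed unchanged → E = 1,108.40, U = 165.93, labor force = 1,274.33 thousand.
New unemployment rate = 165.93 / 1,274.33 = 13.02%.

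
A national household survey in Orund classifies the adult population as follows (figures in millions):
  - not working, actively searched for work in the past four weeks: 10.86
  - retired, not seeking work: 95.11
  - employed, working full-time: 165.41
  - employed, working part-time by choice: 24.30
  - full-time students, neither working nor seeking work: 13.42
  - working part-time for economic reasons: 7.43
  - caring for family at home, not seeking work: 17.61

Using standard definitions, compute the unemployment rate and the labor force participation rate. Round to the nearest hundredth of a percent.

Employed = 165.41 + 24.30 + 7.43 = 197.14 million (anyone who worked, including part-time for economic reasons, counts as employed).
Unemployed = 10.86 million.
Labor force = 197.14 + 10.86 = 208.00 million.
Not in labor force = 95.11 + 13.42 + 17.61 = 126.14 million (those not working and not actively searching are outside the labor force).
Civilian working-age population = 208.00 + 126.14 = 334.14 million.
Unemployment rate = 10.86 / 208.00 = 5.22%.
Labor force participation rate = 208.00 / 334.14 = 62.25%.

Unemployment rate ≈ 5.22%; labor force participation rate ≈ 62.25%.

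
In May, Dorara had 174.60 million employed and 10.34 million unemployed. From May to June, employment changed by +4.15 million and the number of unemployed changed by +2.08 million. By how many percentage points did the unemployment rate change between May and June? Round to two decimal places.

May: labor force = 174.60 + 10.34 = 184.94; u = 10.34/184.94 = 5.59%.
June: labor force = 178.75 + 12.42 = 191.17; u = 12.42/191.17 = 6.50%.
Change = 6.50% − 5.59% = +0.91 pp.

The unemployment rate changed by +0.91 percentage points.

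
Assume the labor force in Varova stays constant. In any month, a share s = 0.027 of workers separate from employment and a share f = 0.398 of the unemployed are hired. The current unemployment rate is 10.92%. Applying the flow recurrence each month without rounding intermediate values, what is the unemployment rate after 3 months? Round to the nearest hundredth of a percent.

Unemployment rate after three months ≈ 7.22%.

With a fixed labor force, u_{t+1} = u_t + s·(1−u_t) − f·u_t = u_t·(1−s−f) + s.
Here 1−s−f = 0.575 and s = 0.027.
u_1 = 0.109200 × 0.575 + 0.027 = 0.089790.
u_2 = 0.089790 × 0.575 + 0.027 = 0.078629.
u_3 = 0.078629 × 0.575 + 0.027 = 0.072212.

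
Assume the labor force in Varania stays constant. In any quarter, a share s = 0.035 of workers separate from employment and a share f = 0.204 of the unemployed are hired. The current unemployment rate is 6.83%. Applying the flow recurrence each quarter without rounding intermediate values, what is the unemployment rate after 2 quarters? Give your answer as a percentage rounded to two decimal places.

With a fixed labor force, u_{t+1} = u_t + s·(1−u_t) − f·u_t = u_t·(1−s−f) + s.
Here 1−s−f = 0.761 and s = 0.035.
u_1 = 0.068300 × 0.761 + 0.035 = 0.086976.
u_2 = 0.086976 × 0.761 + 0.035 = 0.101189.

Unemployment rate after two quarters ≈ 10.12%.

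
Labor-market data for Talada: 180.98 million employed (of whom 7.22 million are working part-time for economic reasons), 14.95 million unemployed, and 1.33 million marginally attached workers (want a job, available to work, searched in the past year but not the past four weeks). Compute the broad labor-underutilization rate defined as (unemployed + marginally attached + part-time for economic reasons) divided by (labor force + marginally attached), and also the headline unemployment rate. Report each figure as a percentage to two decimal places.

Labor force = 180.98 + 14.95 = 195.93 million.
Numerator = 14.95 + 1.33 + 7.22 = 23.50 million.
Denominator = 195.93 + 1.33 = 197.26 million.
Broad rate = 23.50 / 197.26 = 11.91%.
Headline unemployment rate = 14.95 / 195.93 = 7.63%.

Broad underutilization rate ≈ 11.91%; headline unemployment rate ≈ 7.63%.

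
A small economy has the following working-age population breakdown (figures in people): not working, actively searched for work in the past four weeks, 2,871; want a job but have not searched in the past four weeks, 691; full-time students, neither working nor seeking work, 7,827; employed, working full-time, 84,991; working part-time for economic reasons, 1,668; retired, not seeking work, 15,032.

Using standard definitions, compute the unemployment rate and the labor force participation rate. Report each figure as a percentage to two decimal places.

Employed = 84,991 + 1,668 = 86,659 (anyone who worked, including part-time for economic reasons, counts as employed).
Unemployed = 2,871.
Labor force = 86,659 + 2,871 = 89,530.
Not in labor force = 691 + 7,827 + 15,032 = 23,550 (those not working and not actively searching are outside the labor force — including those who want a job but have given up searching).
Civilian working-age population = 89,530 + 23,550 = 113,080.
Unemployment rate = 2,871 / 89,530 = 3.21%.
Labor force participation rate = 89,530 / 113,080 = 79.17%.

Unemployment rate ≈ 3.21%; labor force participation rate ≈ 79.17%.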